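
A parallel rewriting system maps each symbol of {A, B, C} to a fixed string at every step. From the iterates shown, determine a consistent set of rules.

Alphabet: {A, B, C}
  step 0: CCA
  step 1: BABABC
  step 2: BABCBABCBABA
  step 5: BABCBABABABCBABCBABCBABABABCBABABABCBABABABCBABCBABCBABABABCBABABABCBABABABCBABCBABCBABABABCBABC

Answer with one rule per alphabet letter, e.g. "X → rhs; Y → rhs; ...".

A->BC, B->BA, C->BA

  step 1 ⇒ step 2: BABABC ⇒ BA·BC·BA·BC·BA·BA
    A ↦ BC
    B ↦ BA
    C ↦ BA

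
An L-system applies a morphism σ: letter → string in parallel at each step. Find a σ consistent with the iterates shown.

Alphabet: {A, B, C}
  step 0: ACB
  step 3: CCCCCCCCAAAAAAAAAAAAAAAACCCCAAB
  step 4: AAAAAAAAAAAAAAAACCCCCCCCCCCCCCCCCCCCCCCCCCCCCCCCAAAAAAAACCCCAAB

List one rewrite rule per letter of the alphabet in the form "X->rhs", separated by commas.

  step 3 ⇒ step 4: CCCCCCCCAAAAAAAAAAAAAAAACCCCAAB ⇒ AA·AA·AA·AA·AA·AA·AA·AA·CC·CC·CC·CC·CC·CC·CC·CC·CC·CC·CC·CC·CC·CC·CC·CC·AA·AA·AA·AA·CC·CC·AAB
    A ↦ CC
    B ↦ AAB
    C ↦ AA

A->CC, B->AAB, C->AA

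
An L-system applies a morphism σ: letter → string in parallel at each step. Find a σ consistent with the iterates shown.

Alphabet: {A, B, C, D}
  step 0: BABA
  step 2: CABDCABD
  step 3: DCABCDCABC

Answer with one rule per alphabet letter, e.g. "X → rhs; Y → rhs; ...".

A->C, B->AB, C->D, D->C

  step 2 ⇒ step 3: CABDCABD ⇒ D·C·AB·C·D·C·AB·C
    A ↦ C
    B ↦ AB
    C ↦ D
    D ↦ C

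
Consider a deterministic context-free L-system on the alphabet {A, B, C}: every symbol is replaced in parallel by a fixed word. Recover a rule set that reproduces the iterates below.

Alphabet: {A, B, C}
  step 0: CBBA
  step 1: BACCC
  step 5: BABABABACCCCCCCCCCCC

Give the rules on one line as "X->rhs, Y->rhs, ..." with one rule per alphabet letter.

A->C, B->C, C->BA

  step 0 ⇒ step 1: CBBA ⇒ BA·C·C·C
    A ↦ C
    B ↦ C
    C ↦ BA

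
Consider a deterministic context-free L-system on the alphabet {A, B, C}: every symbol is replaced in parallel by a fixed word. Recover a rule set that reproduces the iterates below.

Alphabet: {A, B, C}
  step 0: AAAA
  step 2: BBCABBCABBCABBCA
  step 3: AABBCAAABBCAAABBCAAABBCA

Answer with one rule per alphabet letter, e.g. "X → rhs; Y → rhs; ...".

  step 2 ⇒ step 3: BBCABBCABBCABBCA ⇒ A·A·BB·CA·A·A·BB·CA·A·A·BB·CA·A·A·BB·CA
    A ↦ CA
    B ↦ A
    C ↦ BB

A->CA, B->A, C->BB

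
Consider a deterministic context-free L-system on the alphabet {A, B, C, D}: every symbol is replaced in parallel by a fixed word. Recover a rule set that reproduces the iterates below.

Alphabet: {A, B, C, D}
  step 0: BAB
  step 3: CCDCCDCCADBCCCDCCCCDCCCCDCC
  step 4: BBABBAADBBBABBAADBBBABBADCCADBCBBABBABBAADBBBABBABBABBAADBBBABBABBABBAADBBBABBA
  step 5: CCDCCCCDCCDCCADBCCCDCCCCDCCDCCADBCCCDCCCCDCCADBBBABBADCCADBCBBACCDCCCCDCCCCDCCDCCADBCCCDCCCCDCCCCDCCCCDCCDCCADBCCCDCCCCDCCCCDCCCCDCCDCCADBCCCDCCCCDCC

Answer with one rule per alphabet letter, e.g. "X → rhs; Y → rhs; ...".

A->DCC, B->C, C->BBA, D->ADB

  step 4 ⇒ step 5: BBABBAADBBBABBAADBBBABBADCCADBCBBABBABBAADBBBABBABBABBAADBBBABBABBABBAADBBBABBA ⇒ C·C·DCC·C·C·DCC·DCC·ADB·C·C·C·DCC·C·C·DCC·DCC·ADB·C·C·C·DCC·C·C·DCC·ADB·BBA·BBA·DCC·ADB·C·BBA·C·C·DCC·C·C·DCC·C·C·DCC·DCC·ADB·C·C·C·DCC·C·C·DCC·C·C·DCC·C·C·DCC·DCC·ADB·C·C·C·DCC·C·C·DCC·C·C·DCC·C·C·DCC·DCC·ADB·C·C·C·DCC·C·C·DCC
    A ↦ DCC
    B ↦ C
    C ↦ BBA
    D ↦ ADB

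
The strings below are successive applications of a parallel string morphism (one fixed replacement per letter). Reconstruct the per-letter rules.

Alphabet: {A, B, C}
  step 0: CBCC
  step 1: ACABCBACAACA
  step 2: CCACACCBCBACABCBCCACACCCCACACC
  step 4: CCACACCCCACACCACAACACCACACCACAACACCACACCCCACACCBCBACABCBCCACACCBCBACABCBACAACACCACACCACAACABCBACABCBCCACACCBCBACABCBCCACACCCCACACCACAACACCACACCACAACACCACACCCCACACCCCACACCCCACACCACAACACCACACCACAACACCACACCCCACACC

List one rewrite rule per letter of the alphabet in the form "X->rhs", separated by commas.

  step 1 ⇒ step 2: ACABCBACAACA ⇒ CC·ACA·CC·BCB·ACA·BCB·CC·ACA·CC·CC·ACA·CC
    A ↦ CC
    B ↦ BCB
    C ↦ ACA

A->CC, B->BCB, C->ACA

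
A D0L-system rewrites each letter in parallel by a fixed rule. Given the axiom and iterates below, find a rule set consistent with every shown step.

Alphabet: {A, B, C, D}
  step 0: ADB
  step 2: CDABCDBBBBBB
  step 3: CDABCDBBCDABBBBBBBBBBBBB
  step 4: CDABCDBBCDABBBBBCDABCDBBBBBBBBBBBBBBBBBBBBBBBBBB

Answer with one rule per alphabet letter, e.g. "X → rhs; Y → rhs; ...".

  step 3 ⇒ step 4: CDABCDBBCDABBBBBBBBBBBBB ⇒ CD·AB·CD·BB·CD·AB·BB·BB·CD·AB·CD·BB·BB·BB·BB·BB·BB·BB·BB·BB·BB·BB·BB·BB
    A ↦ CD
    B ↦ BB
    C ↦ CD
    D ↦ AB

A->CD, B->BB, C->CD, D->AB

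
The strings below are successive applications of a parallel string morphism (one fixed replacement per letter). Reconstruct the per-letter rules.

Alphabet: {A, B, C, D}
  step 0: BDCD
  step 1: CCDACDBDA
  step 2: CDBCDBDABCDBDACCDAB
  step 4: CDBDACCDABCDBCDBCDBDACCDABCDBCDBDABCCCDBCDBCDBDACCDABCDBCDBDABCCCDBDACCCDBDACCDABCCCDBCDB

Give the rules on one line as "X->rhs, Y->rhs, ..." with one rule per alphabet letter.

A->B, B->CC, C->CDB, D->DA

  step 1 ⇒ step 2: CCDACDBDA ⇒ CDB·CDB·DA·B·CDB·DA·CC·DA·B
    A ↦ B
    B ↦ CC
    C ↦ CDB
    D ↦ DA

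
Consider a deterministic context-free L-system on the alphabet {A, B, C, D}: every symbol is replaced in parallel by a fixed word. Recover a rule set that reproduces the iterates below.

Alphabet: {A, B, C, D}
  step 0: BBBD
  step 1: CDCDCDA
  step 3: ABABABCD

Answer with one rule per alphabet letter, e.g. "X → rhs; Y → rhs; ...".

  step 0 ⇒ step 1: BBBD ⇒ CD·CD·CD·A
    B ↦ CD
    D ↦ A
    A ↦ B  (constrained at step 1)
    C ↦ D  (constrained at step 1)

A->B, B->CD, C->D, D->A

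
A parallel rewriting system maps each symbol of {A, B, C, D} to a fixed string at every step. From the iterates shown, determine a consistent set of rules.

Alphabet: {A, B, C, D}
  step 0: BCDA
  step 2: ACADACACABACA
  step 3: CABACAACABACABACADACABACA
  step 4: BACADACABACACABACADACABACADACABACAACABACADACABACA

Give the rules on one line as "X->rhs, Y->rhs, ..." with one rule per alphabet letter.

A->CA, B->DA, C->BA, D->A

  step 3 ⇒ step 4: CABACAACABACABACADACABACA ⇒ BA·CA·DA·CA·BA·CA·CA·BA·CA·DA·CA·BA·CA·DA·CA·BA·CA·A·CA·BA·CA·DA·CA·BA·CA
    A ↦ CA
    B ↦ DA
    C ↦ BA
    D ↦ A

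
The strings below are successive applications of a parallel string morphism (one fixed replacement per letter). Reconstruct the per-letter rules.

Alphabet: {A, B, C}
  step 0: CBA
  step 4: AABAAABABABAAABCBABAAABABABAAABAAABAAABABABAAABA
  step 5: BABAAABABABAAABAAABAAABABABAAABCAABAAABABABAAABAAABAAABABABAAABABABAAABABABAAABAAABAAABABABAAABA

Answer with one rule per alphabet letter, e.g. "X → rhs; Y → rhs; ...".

  step 4 ⇒ step 5: AABAAABABABAAABCBABAAABABABAAABAAABAAABABABAAABA ⇒ BA·BA·AA·BA·BA·BA·AA·BA·AA·BA·AA·BA·BA·BA·AA·BC·AA·BA·AA·BA·BA·BA·AA·BA·AA·BA·AA·BA·BA·BA·AA·BA·BA·BA·AA·BA·BA·BA·AA·BA·AA·BA·AA·BA·BA·BA·AA·BA
    A ↦ BA
    B ↦ AA
    C ↦ BC

A->BA, B->AA, C->BC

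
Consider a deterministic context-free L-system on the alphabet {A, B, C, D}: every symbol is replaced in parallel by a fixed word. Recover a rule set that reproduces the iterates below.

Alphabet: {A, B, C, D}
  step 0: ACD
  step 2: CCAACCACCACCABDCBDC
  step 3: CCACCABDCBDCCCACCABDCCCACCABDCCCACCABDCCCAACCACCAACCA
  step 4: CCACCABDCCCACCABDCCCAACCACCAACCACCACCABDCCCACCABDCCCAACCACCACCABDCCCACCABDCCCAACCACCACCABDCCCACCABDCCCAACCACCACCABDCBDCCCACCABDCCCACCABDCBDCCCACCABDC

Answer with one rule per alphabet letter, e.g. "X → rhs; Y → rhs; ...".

A->BDC, B->CCA, C->CCA, D->A

  step 3 ⇒ step 4: CCACCABDCBDCCCACCABDCCCACCABDCCCACCABDCCCAACCACCAACCA ⇒ CCA·CCA·BDC·CCA·CCA·BDC·CCA·A·CCA·CCA·A·CCA·CCA·CCA·BDC·CCA·CCA·BDC·CCA·A·CCA·CCA·CCA·BDC·CCA·CCA·BDC·CCA·A·CCA·CCA·CCA·BDC·CCA·CCA·BDC·CCA·A·CCA·CCA·CCA·BDC·BDC·CCA·CCA·BDC·CCA·CCA·BDC·BDC·CCA·CCA·BDC
    A ↦ BDC
    B ↦ CCA
    C ↦ CCA
    D ↦ A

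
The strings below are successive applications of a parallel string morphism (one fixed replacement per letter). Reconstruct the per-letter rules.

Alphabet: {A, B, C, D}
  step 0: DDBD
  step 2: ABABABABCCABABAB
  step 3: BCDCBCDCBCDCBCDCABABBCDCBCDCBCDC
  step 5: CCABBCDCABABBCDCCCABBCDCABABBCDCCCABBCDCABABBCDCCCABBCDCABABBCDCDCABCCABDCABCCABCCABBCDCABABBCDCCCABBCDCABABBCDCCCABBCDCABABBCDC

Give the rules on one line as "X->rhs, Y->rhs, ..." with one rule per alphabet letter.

  step 2 ⇒ step 3: ABABABABCCABABAB ⇒ BC·DC·BC·DC·BC·DC·BC·DC·AB·AB·BC·DC·BC·DC·BC·DC
    A ↦ BC
    B ↦ DC
    C ↦ AB
    D ↦ CC  (constrained at step 0)

A->BC, B->DC, C->AB, D->CC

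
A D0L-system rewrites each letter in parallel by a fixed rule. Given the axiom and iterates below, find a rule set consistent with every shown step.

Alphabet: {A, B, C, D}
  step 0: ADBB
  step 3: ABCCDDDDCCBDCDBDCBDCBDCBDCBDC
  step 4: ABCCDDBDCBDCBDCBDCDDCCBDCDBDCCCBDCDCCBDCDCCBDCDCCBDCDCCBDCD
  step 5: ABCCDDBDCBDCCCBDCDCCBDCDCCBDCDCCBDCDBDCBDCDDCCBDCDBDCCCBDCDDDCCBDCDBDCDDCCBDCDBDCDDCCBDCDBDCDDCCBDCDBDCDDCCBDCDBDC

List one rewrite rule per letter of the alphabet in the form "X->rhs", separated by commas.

A->AB, B->CC, C->D, D->BDC

  step 4 ⇒ step 5: ABCCDDBDCBDCBDCBDCDDCCBDCDBDCCCBDCDCCBDCDCCBDCDCCBDCDCCBDCD ⇒ AB·CC·D·D·BDC·BDC·CC·BDC·D·CC·BDC·D·CC·BDC·D·CC·BDC·D·BDC·BDC·D·D·CC·BDC·D·BDC·CC·BDC·D·D·D·CC·BDC·D·BDC·D·D·CC·BDC·D·BDC·D·D·CC·BDC·D·BDC·D·D·CC·BDC·D·BDC·D·D·CC·BDC·D·BDC
    A ↦ AB
    B ↦ CC
    C ↦ D
    D ↦ BDC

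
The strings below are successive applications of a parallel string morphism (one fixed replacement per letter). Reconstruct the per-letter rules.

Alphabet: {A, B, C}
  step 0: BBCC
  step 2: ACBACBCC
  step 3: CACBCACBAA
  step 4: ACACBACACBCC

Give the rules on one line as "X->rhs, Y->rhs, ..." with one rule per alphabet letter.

A->C, B->CB, C->A

  step 3 ⇒ step 4: CACBCACBAA ⇒ A·C·A·CB·A·C·A·CB·C·C
    A ↦ C
    B ↦ CB
    C ↦ A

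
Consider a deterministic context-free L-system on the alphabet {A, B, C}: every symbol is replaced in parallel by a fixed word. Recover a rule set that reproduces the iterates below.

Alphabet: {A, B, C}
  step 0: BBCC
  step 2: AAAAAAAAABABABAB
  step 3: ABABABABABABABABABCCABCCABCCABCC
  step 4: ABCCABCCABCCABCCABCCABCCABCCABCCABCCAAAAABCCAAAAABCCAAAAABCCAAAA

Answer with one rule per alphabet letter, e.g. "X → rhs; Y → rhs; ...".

  step 3 ⇒ step 4: ABABABABABABABABABCCABCCABCCABCC ⇒ AB·CC·AB·CC·AB·CC·AB·CC·AB·CC·AB·CC·AB·CC·AB·CC·AB·CC·AA·AA·AB·CC·AA·AA·AB·CC·AA·AA·AB·CC·AA·AA
    A ↦ AB
    B ↦ CC
    C ↦ AA

A->AB, B->CC, C->AA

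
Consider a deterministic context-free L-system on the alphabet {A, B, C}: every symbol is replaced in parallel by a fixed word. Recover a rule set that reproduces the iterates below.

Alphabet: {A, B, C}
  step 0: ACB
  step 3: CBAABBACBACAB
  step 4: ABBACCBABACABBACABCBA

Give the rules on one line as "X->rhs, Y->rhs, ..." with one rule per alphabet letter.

A->C, B->BA, C->AB

  step 3 ⇒ step 4: CBAABBACBACAB ⇒ AB·BA·C·C·BA·BA·C·AB·BA·C·AB·C·BA
    A ↦ C
    B ↦ BA
    C ↦ AB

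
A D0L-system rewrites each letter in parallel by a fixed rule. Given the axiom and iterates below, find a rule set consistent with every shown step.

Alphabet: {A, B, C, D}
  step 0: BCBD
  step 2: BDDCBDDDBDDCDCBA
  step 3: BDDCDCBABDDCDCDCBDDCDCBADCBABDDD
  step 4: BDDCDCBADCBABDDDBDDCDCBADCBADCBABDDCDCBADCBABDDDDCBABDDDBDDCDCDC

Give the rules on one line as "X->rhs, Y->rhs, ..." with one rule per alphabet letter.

  step 3 ⇒ step 4: BDDCDCBABDDCDCDCBDDCDCBADCBABDDD ⇒ BD·DC·DC·BA·DC·BA·BD·DD·BD·DC·DC·BA·DC·BA·DC·BA·BD·DC·DC·BA·DC·BA·BD·DD·DC·BA·BD·DD·BD·DC·DC·DC
    A ↦ DD
    B ↦ BD
    C ↦ BA
    D ↦ DC

A->DD, B->BD, C->BA, D->DC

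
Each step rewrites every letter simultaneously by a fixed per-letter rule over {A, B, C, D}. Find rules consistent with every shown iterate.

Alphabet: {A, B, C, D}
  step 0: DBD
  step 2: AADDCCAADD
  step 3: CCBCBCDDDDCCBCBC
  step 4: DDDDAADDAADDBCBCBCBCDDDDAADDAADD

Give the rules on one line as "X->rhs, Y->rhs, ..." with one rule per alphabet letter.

A->C, B->AA, C->DD, D->BC

  step 3 ⇒ step 4: CCBCBCDDDDCCBCBC ⇒ DD·DD·AA·DD·AA·DD·BC·BC·BC·BC·DD·DD·AA·DD·AA·DD
    B ↦ AA
    C ↦ DD
    D ↦ BC
  step 2 ⇒ step 3: AADDCCAADD ⇒ C·C·BC·BC·DD·DD·C·C·BC·BC
    A ↦ C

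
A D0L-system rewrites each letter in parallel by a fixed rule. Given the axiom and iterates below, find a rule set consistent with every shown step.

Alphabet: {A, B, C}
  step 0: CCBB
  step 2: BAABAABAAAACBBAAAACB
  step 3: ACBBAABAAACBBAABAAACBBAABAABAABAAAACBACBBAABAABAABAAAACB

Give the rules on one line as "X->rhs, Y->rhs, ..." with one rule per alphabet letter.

A->BAA, B->ACB, C->A

  step 2 ⇒ step 3: BAABAABAAAACBBAAAACB ⇒ ACB·BAA·BAA·ACB·BAA·BAA·ACB·BAA·BAA·BAA·BAA·A·ACB·ACB·BAA·BAA·BAA·BAA·A·ACB
    A ↦ BAA
    B ↦ ACB
    C ↦ A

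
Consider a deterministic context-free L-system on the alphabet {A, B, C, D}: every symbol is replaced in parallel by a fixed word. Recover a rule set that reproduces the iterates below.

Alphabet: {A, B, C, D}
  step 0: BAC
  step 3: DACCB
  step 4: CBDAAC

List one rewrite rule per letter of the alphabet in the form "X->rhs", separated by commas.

A->D, B->C, C->A, D->CB

  step 3 ⇒ step 4: DACCB ⇒ CB·D·A·A·C
    A ↦ D
    B ↦ C
    C ↦ A
    D ↦ CB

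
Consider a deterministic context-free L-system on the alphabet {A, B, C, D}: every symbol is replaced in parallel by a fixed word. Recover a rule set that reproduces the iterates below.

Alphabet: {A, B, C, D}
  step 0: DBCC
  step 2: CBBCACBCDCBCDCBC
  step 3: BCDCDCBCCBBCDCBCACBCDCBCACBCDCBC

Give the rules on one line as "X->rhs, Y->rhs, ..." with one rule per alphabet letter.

A->CB, B->DC, C->BC, D->AC

  step 2 ⇒ step 3: CBBCACBCDCBCDCBC ⇒ BC·DC·DC·BC·CB·BC·DC·BC·AC·BC·DC·BC·AC·BC·DC·BC
    A ↦ CB
    B ↦ DC
    C ↦ BC
    D ↦ AC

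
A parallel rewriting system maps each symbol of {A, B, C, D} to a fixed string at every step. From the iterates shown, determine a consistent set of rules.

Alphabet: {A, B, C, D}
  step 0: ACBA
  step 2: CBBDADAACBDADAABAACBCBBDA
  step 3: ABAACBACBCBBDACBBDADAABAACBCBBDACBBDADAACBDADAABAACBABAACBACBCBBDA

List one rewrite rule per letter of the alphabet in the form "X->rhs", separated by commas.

A->DA, B->ACB, C->ABA, D->CBB

  step 2 ⇒ step 3: CBBDADAACBDADAABAACBCBBDA ⇒ ABA·ACB·ACB·CBB·DA·CBB·DA·DA·ABA·ACB·CBB·DA·CBB·DA·DA·ACB·DA·DA·ABA·ACB·ABA·ACB·ACB·CBB·DA
    A ↦ DA
    B ↦ ACB
    C ↦ ABA
    D ↦ CBB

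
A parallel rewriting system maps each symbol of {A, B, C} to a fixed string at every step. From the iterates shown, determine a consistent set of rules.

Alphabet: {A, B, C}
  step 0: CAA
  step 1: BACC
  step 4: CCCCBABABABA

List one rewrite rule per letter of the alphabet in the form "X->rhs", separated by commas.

  step 0 ⇒ step 1: CAA ⇒ BA·C·C
    A ↦ C
    C ↦ BA
    B ↦ C  (constrained at step 1)

A->C, B->C, C->BA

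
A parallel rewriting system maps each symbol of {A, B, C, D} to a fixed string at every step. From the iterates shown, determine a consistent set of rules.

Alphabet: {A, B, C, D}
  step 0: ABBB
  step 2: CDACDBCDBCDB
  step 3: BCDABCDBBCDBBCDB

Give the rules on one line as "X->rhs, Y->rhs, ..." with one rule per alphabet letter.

  step 2 ⇒ step 3: CDACDBCDBCDB ⇒ B·C·DA·B·C·DB·B·C·DB·B·C·DB
    A ↦ DA
    B ↦ DB
    C ↦ B
    D ↦ C

A->DA, B->DB, C->B, D->C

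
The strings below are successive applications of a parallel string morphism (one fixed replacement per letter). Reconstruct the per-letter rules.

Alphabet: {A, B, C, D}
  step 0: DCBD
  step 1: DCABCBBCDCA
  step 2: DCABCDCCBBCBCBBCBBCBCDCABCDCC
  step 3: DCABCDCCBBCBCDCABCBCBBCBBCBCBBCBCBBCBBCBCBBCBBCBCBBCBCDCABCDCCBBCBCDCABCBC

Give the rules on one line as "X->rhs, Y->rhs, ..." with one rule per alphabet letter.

  step 2 ⇒ step 3: DCABCDCCBBCBCBBCBBCBCDCABCDCC ⇒ DCA·BC·DCC·BBC·BC·DCA·BC·BC·BBC·BBC·BC·BBC·BC·BBC·BBC·BC·BBC·BBC·BC·BBC·BC·DCA·BC·DCC·BBC·BC·DCA·BC·BC
    A ↦ DCC
    B ↦ BBC
    C ↦ BC
    D ↦ DCA

A->DCC, B->BBC, C->BC, D->DCA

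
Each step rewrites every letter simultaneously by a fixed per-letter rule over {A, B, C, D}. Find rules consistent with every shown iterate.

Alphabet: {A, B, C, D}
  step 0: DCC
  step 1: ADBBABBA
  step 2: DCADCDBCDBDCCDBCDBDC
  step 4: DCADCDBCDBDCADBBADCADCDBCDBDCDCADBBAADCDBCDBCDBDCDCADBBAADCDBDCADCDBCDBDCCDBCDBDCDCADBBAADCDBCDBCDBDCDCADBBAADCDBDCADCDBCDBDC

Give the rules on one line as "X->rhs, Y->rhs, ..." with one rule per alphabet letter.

A->DC, B->CDB, C->BBA, D->AD

  step 1 ⇒ step 2: ADBBABBA ⇒ DC·AD·CDB·CDB·DC·CDB·CDB·DC
    A ↦ DC
    B ↦ CDB
    D ↦ AD
  step 0 ⇒ step 1: DCC ⇒ AD·BBA·BBA
    C ↦ BBA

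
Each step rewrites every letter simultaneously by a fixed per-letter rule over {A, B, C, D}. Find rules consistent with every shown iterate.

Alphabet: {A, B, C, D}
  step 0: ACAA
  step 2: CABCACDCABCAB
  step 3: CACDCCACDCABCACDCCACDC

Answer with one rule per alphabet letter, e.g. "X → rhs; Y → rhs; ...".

  step 2 ⇒ step 3: CABCACDCABCAB ⇒ CA·CD·C·CA·CD·CA·B·CA·CD·C·CA·CD·C
    A ↦ CD
    B ↦ C
    C ↦ CA
    D ↦ B

A->CD, B->C, C->CA, D->B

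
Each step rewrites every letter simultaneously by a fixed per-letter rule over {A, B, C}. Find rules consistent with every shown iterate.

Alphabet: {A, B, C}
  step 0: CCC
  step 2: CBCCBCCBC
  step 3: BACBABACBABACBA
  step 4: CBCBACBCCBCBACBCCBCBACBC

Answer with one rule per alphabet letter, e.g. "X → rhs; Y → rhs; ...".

  step 3 ⇒ step 4: BACBABACBABACBA ⇒ C·BC·BA·C·BC·C·BC·BA·C·BC·C·BC·BA·C·BC
    A ↦ BC
    B ↦ C
    C ↦ BA

A->BC, B->C, C->BA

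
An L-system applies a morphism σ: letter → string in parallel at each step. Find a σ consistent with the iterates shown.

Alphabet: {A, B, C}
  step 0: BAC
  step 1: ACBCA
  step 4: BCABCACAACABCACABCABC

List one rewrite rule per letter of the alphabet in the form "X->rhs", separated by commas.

A->BC, B->AC, C->A

  step 0 ⇒ step 1: BAC ⇒ AC·BC·A
    A ↦ BC
    B ↦ AC
    C ↦ A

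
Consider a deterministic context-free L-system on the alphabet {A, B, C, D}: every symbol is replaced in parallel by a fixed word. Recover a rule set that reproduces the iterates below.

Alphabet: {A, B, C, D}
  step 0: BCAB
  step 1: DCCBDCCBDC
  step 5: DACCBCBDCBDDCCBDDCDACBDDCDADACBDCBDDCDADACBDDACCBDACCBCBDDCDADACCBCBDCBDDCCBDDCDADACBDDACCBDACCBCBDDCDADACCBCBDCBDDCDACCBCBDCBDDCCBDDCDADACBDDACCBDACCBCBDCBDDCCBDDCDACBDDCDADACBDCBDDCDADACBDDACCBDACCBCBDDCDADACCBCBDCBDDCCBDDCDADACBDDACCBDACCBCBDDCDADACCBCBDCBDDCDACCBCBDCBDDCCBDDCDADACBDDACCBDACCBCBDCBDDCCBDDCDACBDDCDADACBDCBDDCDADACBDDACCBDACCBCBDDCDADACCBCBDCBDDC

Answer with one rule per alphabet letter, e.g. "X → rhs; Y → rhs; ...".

  step 0 ⇒ step 1: BCAB ⇒ DC·CBD·CCB·DC
    A ↦ CCB
    B ↦ DC
    C ↦ CBD
    D ↦ DA  (constrained at step 1)

A->CCB, B->DC, C->CBD, D->DA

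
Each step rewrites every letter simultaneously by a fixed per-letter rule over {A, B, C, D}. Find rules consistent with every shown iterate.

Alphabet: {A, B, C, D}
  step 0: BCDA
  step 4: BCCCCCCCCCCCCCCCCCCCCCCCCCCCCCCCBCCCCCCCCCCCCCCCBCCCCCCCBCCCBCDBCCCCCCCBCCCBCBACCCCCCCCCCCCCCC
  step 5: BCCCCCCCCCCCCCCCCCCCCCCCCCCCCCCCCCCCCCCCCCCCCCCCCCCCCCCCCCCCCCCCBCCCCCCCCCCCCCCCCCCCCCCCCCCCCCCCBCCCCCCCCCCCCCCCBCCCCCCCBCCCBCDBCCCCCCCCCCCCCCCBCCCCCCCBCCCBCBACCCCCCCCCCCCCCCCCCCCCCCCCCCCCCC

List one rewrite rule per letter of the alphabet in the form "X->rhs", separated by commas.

A->BAC, B->BC, C->CC, D->BCD

  step 4 ⇒ step 5: BCCCCCCCCCCCCCCCCCCCCCCCCCCCCCCCBCCCCCCCCCCCCCCCBCCCCCCCBCCCBCDBCCCCCCCBCCCBCBACCCCCCCCCCCCCCC ⇒ BC·CC·CC·CC·CC·CC·CC·CC·CC·CC·CC·CC·CC·CC·CC·CC·CC·CC·CC·CC·CC·CC·CC·CC·CC·CC·CC·CC·CC·CC·CC·CC·BC·CC·CC·CC·CC·CC·CC·CC·CC·CC·CC·CC·CC·CC·CC·CC·BC·CC·CC·CC·CC·CC·CC·CC·BC·CC·CC·CC·BC·CC·BCD·BC·CC·CC·CC·CC·CC·CC·CC·BC·CC·CC·CC·BC·CC·BC·BAC·CC·CC·CC·CC·CC·CC·CC·CC·CC·CC·CC·CC·CC·CC·CC
    A ↦ BAC
    B ↦ BC
    C ↦ CC
    D ↦ BCD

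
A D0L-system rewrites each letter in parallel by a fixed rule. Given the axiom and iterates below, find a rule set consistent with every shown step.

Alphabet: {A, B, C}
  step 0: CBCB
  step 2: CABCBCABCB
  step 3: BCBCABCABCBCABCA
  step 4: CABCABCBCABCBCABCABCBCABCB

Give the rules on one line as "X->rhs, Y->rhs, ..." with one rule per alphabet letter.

  step 3 ⇒ step 4: BCBCABCABCBCABCA ⇒ CA·B·CA·B·CB·CA·B·CB·CA·B·CA·B·CB·CA·B·CB
    A ↦ CB
    B ↦ CA
    C ↦ B

A->CB, B->CA, C->B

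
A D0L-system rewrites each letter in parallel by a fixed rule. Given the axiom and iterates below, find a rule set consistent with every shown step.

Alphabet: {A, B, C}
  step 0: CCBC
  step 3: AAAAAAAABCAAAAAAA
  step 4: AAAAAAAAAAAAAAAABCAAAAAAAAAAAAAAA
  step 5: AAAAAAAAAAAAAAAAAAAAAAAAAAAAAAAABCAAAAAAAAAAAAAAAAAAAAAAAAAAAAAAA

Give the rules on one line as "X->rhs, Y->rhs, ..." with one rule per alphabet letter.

  step 4 ⇒ step 5: AAAAAAAAAAAAAAAABCAAAAAAAAAAAAAAA ⇒ AA·AA·AA·AA·AA·AA·AA·AA·AA·AA·AA·AA·AA·AA·AA·AA·BC·A·AA·AA·AA·AA·AA·AA·AA·AA·AA·AA·AA·AA·AA·AA·AA
    A ↦ AA
    B ↦ BC
    C ↦ A

A->AA, B->BC, C->A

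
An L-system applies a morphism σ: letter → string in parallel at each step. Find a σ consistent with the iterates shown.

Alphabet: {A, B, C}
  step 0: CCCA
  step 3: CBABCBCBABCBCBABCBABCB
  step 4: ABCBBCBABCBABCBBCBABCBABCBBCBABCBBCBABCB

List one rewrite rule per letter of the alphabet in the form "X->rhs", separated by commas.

  step 3 ⇒ step 4: CBABCBCBABCBCBABCBABCB ⇒ AB·CB·B·CB·AB·CB·AB·CB·B·CB·AB·CB·AB·CB·B·CB·AB·CB·B·CB·AB·CB
    A ↦ B
    B ↦ CB
    C ↦ AB

A->B, B->CB, C->AB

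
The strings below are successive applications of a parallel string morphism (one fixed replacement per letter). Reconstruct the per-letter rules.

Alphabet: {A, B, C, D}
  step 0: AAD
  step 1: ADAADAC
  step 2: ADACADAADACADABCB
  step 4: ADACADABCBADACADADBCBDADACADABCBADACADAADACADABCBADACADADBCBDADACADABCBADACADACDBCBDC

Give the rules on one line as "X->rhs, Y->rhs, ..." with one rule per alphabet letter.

  step 1 ⇒ step 2: ADAADAC ⇒ ADA·C·ADA·ADA·C·ADA·BCB
    A ↦ ADA
    C ↦ BCB
    D ↦ C
    B ↦ D  (constrained at step 2)

A->ADA, B->D, C->BCB, D->C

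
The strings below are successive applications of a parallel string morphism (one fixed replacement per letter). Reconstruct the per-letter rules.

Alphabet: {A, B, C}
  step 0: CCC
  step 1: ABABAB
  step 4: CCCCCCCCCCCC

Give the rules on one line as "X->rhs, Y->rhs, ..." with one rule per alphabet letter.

A->C, B->C, C->AB

  step 0 ⇒ step 1: CCC ⇒ AB·AB·AB
    C ↦ AB
    A ↦ C  (constrained at step 1)
    B ↦ C  (constrained at step 1)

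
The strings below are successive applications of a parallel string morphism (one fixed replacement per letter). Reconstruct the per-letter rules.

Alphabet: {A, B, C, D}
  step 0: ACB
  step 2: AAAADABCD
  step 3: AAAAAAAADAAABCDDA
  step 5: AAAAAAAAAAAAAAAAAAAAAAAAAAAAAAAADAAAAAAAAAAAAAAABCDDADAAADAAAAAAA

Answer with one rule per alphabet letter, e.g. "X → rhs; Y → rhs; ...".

  step 2 ⇒ step 3: AAAADABCD ⇒ AA·AA·AA·AA·DA·AA·BC·D·DA
    A ↦ AA
    B ↦ BC
    C ↦ D
    D ↦ DA

A->AA, B->BC, C->D, D->DA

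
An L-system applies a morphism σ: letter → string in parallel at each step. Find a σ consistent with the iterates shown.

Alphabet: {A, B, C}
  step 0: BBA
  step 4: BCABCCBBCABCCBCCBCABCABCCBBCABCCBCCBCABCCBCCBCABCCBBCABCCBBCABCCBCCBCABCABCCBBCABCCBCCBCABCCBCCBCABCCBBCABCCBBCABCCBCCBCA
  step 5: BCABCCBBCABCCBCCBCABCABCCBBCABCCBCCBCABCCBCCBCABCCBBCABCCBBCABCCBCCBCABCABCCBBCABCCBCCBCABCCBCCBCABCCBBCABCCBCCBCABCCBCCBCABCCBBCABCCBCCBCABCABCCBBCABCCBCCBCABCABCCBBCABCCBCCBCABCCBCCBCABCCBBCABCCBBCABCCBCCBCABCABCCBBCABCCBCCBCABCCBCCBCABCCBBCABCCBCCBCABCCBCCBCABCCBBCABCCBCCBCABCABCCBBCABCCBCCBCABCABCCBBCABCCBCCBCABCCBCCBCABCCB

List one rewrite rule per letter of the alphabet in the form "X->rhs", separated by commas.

  step 4 ⇒ step 5: BCABCCBBCABCCBCCBCABCABCCBBCABCCBCCBCABCCBCCBCABCCBBCABCCBBCABCCBCCBCABCABCCBBCABCCBCCBCABCCBCCBCABCCBBCABCCBBCABCCBCCBCA ⇒ BCA·BCC·B·BCA·BCC·BCC·BCA·BCA·BCC·B·BCA·BCC·BCC·BCA·BCC·BCC·BCA·BCC·B·BCA·BCC·B·BCA·BCC·BCC·BCA·BCA·BCC·B·BCA·BCC·BCC·BCA·BCC·BCC·BCA·BCC·B·BCA·BCC·BCC·BCA·BCC·BCC·BCA·BCC·B·BCA·BCC·BCC·BCA·BCA·BCC·B·BCA·BCC·BCC·BCA·BCA·BCC·B·BCA·BCC·BCC·BCA·BCC·BCC·BCA·BCC·B·BCA·BCC·B·BCA·BCC·BCC·BCA·BCA·BCC·B·BCA·BCC·BCC·BCA·BCC·BCC·BCA·BCC·B·BCA·BCC·BCC·BCA·BCC·BCC·BCA·BCC·B·BCA·BCC·BCC·BCA·BCA·BCC·B·BCA·BCC·BCC·BCA·BCA·BCC·B·BCA·BCC·BCC·BCA·BCC·BCC·BCA·BCC·B
    A ↦ B
    B ↦ BCA
    C ↦ BCC

A->B, B->BCA, C->BCC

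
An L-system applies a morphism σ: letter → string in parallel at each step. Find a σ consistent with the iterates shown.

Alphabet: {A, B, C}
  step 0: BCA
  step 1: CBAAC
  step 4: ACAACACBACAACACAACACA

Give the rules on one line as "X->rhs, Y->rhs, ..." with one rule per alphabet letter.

  step 0 ⇒ step 1: BCA ⇒ CB·A·AC
    A ↦ AC
    B ↦ CB
    C ↦ A

A->AC, B->CB, C->A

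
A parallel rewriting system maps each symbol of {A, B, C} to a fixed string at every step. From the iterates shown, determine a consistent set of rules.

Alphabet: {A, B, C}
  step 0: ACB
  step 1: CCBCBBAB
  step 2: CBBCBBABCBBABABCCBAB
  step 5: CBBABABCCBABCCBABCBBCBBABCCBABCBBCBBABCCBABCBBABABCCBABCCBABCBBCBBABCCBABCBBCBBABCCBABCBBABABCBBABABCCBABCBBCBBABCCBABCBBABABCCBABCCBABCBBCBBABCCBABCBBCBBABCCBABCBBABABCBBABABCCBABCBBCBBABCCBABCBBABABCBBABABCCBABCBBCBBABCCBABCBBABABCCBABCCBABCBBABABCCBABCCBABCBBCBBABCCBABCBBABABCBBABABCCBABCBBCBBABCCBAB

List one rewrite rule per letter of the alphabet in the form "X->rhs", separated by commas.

  step 1 ⇒ step 2: CCBCBBAB ⇒ CBB·CBB·AB·CBB·AB·AB·CCB·AB
    A ↦ CCB
    B ↦ AB
    C ↦ CBB

A->CCB, B->AB, C->CBB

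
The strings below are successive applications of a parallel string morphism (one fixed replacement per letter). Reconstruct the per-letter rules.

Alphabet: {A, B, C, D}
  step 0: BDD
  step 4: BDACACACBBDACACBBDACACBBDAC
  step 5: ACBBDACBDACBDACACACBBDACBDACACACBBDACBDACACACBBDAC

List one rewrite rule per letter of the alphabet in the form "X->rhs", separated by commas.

A->BD, B->AC, C->AC, D->B

  step 4 ⇒ step 5: BDACACACBBDACACBBDACACBBDAC ⇒ AC·B·BD·AC·BD·AC·BD·AC·AC·AC·B·BD·AC·BD·AC·AC·AC·B·BD·AC·BD·AC·AC·AC·B·BD·AC
    A ↦ BD
    B ↦ AC
    C ↦ AC
    D ↦ B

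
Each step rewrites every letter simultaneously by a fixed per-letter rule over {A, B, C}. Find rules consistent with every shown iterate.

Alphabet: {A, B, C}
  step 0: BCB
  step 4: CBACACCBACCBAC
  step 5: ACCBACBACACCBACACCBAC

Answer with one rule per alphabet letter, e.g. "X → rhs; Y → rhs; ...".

  step 4 ⇒ step 5: CBACACCBACCBAC ⇒ AC·C·B·AC·B·AC·AC·C·B·AC·AC·C·B·AC
    A ↦ B
    B ↦ C
    C ↦ AC

A->B, B->C, C->AC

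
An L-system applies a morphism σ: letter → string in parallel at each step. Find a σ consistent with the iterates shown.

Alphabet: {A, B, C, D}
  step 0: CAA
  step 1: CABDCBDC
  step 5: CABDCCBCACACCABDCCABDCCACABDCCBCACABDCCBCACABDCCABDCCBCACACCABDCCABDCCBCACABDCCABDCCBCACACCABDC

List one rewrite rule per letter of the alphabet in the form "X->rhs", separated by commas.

A->BDC, B->C, C->CA, D->B

  step 0 ⇒ step 1: CAA ⇒ CA·BDC·BDC
    A ↦ BDC
    C ↦ CA
    B ↦ C  (constrained at step 1)
    D ↦ B  (constrained at step 1)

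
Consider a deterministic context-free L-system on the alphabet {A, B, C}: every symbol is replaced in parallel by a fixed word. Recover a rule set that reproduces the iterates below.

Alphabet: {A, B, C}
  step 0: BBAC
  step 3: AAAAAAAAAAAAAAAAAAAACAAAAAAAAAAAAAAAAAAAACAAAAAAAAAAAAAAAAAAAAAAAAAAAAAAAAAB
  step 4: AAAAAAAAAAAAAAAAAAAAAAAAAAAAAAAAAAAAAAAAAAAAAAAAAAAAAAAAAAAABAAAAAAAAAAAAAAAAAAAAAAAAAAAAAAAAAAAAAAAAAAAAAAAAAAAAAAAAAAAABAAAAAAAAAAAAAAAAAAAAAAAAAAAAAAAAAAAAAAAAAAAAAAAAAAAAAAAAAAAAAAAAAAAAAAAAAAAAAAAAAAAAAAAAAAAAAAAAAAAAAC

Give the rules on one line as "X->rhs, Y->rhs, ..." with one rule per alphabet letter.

  step 3 ⇒ step 4: AAAAAAAAAAAAAAAAAAAACAAAAAAAAAAAAAAAAAAAACAAAAAAAAAAAAAAAAAAAAAAAAAAAAAAAAAB ⇒ AAA·AAA·AAA·AAA·AAA·AAA·AAA·AAA·AAA·AAA·AAA·AAA·AAA·AAA·AAA·AAA·AAA·AAA·AAA·AAA·B·AAA·AAA·AAA·AAA·AAA·AAA·AAA·AAA·AAA·AAA·AAA·AAA·AAA·AAA·AAA·AAA·AAA·AAA·AAA·AAA·B·AAA·AAA·AAA·AAA·AAA·AAA·AAA·AAA·AAA·AAA·AAA·AAA·AAA·AAA·AAA·AAA·AAA·AAA·AAA·AAA·AAA·AAA·AAA·AAA·AAA·AAA·AAA·AAA·AAA·AAA·AAA·AAA·AAA·AAC
    A ↦ AAA
    B ↦ AAC
    C ↦ B

A->AAA, B->AAC, C->B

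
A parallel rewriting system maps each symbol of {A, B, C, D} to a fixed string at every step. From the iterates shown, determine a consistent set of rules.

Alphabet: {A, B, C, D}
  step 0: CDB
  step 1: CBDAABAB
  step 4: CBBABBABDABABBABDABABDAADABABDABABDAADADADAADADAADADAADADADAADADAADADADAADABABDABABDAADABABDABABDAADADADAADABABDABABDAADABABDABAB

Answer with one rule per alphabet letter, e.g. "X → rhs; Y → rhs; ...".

A->DA, B->BAB, C->CB, D->DAA

  step 0 ⇒ step 1: CDB ⇒ CB·DAA·BAB
    B ↦ BAB
    C ↦ CB
    D ↦ DAA
    A ↦ DA  (constrained at step 1)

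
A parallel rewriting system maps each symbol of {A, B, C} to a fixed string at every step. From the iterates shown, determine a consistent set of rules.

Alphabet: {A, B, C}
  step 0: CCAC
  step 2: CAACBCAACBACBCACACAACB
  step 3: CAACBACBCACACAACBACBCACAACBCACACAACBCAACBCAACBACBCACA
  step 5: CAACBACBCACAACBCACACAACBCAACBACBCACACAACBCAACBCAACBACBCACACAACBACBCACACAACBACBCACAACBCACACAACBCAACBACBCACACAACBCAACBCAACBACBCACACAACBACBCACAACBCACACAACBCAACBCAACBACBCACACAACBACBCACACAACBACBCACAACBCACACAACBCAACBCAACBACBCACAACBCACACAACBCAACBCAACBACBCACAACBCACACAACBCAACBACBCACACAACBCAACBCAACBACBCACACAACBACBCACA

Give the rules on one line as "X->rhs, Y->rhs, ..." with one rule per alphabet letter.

A->ACB, B->CA, C->CA

  step 2 ⇒ step 3: CAACBCAACBACBCACACAACB ⇒ CA·ACB·ACB·CA·CA·CA·ACB·ACB·CA·CA·ACB·CA·CA·CA·ACB·CA·ACB·CA·ACB·ACB·CA·CA
    A ↦ ACB
    B ↦ CA
    C ↦ CA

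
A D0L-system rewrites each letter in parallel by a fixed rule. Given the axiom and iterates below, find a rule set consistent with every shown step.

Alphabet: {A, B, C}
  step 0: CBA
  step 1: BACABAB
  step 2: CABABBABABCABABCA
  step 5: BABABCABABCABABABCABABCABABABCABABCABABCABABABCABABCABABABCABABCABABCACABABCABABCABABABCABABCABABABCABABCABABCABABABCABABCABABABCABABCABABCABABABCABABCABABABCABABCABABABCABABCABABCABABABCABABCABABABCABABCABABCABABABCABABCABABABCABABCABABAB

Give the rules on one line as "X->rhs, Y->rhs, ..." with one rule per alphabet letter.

A->BAB, B->CA, C->BA

  step 1 ⇒ step 2: BACABAB ⇒ CA·BAB·BA·BAB·CA·BAB·CA
    A ↦ BAB
    B ↦ CA
    C ↦ BA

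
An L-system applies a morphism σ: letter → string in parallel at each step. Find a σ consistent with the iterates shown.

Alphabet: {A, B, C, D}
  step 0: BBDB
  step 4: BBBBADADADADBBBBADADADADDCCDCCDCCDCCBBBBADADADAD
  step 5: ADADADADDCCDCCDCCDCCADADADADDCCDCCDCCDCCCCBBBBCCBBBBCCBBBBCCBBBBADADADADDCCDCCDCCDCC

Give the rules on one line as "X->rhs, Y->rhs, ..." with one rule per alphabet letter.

  step 4 ⇒ step 5: BBBBADADADADBBBBADADADADDCCDCCDCCDCCBBBBADADADAD ⇒ AD·AD·AD·AD·D·CC·D·CC·D·CC·D·CC·AD·AD·AD·AD·D·CC·D·CC·D·CC·D·CC·CC·BB·BB·CC·BB·BB·CC·BB·BB·CC·BB·BB·AD·AD·AD·AD·D·CC·D·CC·D·CC·D·CC
    A ↦ D
    B ↦ AD
    C ↦ BB
    D ↦ CC

A->D, B->AD, C->BB, D->CC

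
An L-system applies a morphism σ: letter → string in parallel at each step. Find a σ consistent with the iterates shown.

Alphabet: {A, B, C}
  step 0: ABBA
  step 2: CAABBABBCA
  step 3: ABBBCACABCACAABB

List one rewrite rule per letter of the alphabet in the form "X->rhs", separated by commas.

  step 2 ⇒ step 3: CAABBABBCA ⇒ AB·B·B·CA·CA·B·CA·CA·AB·B
    A ↦ B
    B ↦ CA
    C ↦ AB

A->B, B->CA, C->AB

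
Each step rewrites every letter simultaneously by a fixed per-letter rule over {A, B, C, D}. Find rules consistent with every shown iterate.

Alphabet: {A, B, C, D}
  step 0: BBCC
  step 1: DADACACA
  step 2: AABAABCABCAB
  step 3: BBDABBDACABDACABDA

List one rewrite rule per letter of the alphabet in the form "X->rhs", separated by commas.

  step 2 ⇒ step 3: AABAABCABCAB ⇒ B·B·DA·B·B·DA·CA·B·DA·CA·B·DA
    A ↦ B
    B ↦ DA
    C ↦ CA
  step 1 ⇒ step 2: DADACACA ⇒ AA·B·AA·B·CA·B·CA·B
    D ↦ AA

A->B, B->DA, C->CA, D->AA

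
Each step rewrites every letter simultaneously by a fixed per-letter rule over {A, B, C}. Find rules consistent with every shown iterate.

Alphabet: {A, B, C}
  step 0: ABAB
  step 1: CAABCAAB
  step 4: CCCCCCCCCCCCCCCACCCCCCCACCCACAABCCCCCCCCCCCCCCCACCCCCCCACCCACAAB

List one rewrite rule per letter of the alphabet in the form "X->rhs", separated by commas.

A->CA, B->AB, C->CC

  step 0 ⇒ step 1: ABAB ⇒ CA·AB·CA·AB
    A ↦ CA
    B ↦ AB
    C ↦ CC  (constrained at step 1)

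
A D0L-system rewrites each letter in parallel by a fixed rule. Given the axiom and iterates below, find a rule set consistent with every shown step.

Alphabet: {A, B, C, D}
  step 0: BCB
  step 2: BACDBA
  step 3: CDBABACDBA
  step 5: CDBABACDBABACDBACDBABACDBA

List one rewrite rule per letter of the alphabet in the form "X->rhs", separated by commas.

A->BA, B->CD, C->B, D->A

  step 2 ⇒ step 3: BACDBA ⇒ CD·BA·B·A·CD·BA
    A ↦ BA
    B ↦ CD
    C ↦ B
    D ↦ A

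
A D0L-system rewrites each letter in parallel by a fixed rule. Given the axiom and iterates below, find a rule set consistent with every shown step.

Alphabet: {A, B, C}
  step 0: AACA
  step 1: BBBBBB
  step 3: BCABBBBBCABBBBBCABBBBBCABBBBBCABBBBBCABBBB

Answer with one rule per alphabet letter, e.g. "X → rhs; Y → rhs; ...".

A->B, B->BCA, C->BBB

  step 0 ⇒ step 1: AACA ⇒ B·B·BBB·B
    A ↦ B
    C ↦ BBB
    B ↦ BCA  (constrained at step 1)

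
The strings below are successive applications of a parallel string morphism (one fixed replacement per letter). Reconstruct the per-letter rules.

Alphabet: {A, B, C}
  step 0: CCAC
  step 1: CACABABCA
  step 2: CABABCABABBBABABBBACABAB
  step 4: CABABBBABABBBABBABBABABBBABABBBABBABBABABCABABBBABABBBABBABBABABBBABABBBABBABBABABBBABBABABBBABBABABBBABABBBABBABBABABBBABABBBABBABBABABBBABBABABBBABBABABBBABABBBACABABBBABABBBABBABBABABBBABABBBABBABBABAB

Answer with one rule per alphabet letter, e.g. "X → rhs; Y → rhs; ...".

A->BAB, B->BBA, C->CA

  step 1 ⇒ step 2: CACABABCA ⇒ CA·BAB·CA·BAB·BBA·BAB·BBA·CA·BAB
    A ↦ BAB
    B ↦ BBA
    C ↦ CA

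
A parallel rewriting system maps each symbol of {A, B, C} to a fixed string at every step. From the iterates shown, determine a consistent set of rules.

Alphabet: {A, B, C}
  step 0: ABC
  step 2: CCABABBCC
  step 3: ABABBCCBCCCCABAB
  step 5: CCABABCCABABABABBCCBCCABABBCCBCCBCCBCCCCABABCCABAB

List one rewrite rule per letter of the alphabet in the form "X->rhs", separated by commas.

A->B, B->CC, C->AB

  step 2 ⇒ step 3: CCABABBCC ⇒ AB·AB·B·CC·B·CC·CC·AB·AB
    A ↦ B
    B ↦ CC
    C ↦ AB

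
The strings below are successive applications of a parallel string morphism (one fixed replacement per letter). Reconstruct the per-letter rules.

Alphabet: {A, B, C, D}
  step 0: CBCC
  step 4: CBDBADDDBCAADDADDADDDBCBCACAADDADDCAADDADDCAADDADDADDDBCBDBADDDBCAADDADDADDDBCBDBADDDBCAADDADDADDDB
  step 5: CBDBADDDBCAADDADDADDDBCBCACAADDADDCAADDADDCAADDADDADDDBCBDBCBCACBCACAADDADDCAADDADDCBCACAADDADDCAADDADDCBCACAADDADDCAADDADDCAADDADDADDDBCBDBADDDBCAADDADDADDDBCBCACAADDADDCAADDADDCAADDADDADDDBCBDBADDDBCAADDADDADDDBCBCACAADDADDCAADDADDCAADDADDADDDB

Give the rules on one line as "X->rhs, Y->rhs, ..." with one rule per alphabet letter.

  step 4 ⇒ step 5: CBDBADDDBCAADDADDADDDBCBCACAADDADDCAADDADDCAADDADDADDDBCBDBADDDBCAADDADDADDDBCBDBADDDBCAADDADDADDDB ⇒ CB·DB·ADD·DB·CA·ADD·ADD·ADD·DB·CB·CA·CA·ADD·ADD·CA·ADD·ADD·CA·ADD·ADD·ADD·DB·CB·DB·CB·CA·CB·CA·CA·ADD·ADD·CA·ADD·ADD·CB·CA·CA·ADD·ADD·CA·ADD·ADD·CB·CA·CA·ADD·ADD·CA·ADD·ADD·CA·ADD·ADD·ADD·DB·CB·DB·ADD·DB·CA·ADD·ADD·ADD·DB·CB·CA·CA·ADD·ADD·CA·ADD·ADD·CA·ADD·ADD·ADD·DB·CB·DB·ADD·DB·CA·ADD·ADD·ADD·DB·CB·CA·CA·ADD·ADD·CA·ADD·ADD·CA·ADD·ADD·ADD·DB
    A ↦ CA
    B ↦ DB
    C ↦ CB
    D ↦ ADD

A->CA, B->DB, C->CB, D->ADD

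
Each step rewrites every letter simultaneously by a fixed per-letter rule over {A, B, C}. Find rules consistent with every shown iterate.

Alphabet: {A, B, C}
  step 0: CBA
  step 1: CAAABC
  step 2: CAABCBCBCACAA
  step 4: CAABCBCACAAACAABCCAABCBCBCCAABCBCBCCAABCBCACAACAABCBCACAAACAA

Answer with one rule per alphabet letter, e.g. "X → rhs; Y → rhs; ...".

  step 1 ⇒ step 2: CAAABC ⇒ CAA·BC·BC·BC·A·CAA
    A ↦ BC
    B ↦ A
    C ↦ CAA

A->BC, B->A, C->CAA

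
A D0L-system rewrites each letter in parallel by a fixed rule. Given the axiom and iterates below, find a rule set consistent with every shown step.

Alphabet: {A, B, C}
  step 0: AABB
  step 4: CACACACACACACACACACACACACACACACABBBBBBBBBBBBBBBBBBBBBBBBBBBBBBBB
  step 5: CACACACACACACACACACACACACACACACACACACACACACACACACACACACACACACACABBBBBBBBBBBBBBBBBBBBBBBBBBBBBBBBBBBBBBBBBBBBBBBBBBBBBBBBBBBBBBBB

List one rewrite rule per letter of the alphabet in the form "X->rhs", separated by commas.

A->CA, B->BB, C->CA

  step 4 ⇒ step 5: CACACACACACACACACACACACACACACACABBBBBBBBBBBBBBBBBBBBBBBBBBBBBBBB ⇒ CA·CA·CA·CA·CA·CA·CA·CA·CA·CA·CA·CA·CA·CA·CA·CA·CA·CA·CA·CA·CA·CA·CA·CA·CA·CA·CA·CA·CA·CA·CA·CA·BB·BB·BB·BB·BB·BB·BB·BB·BB·BB·BB·BB·BB·BB·BB·BB·BB·BB·BB·BB·BB·BB·BB·BB·BB·BB·BB·BB·BB·BB·BB·BB
    A ↦ CA
    B ↦ BB
    C ↦ CA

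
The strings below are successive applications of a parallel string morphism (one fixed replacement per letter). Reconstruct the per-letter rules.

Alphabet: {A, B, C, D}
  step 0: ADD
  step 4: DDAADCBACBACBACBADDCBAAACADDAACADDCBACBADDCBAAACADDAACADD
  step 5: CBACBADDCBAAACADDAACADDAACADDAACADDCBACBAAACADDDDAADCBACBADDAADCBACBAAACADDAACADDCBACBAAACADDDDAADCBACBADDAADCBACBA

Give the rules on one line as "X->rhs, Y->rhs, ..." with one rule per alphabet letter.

  step 4 ⇒ step 5: DDAADCBACBACBACBADDCBAAACADDAACADDCBACBADDCBAAACADDAACADD ⇒ CBA·CBA·D·D·CBA·AA·CAD·D·AA·CAD·D·AA·CAD·D·AA·CAD·D·CBA·CBA·AA·CAD·D·D·D·AA·D·CBA·CBA·D·D·AA·D·CBA·CBA·AA·CAD·D·AA·CAD·D·CBA·CBA·AA·CAD·D·D·D·AA·D·CBA·CBA·D·D·AA·D·CBA·CBA
    A ↦ D
    B ↦ CAD
    C ↦ AA
    D ↦ CBA

A->D, B->CAD, C->AA, D->CBA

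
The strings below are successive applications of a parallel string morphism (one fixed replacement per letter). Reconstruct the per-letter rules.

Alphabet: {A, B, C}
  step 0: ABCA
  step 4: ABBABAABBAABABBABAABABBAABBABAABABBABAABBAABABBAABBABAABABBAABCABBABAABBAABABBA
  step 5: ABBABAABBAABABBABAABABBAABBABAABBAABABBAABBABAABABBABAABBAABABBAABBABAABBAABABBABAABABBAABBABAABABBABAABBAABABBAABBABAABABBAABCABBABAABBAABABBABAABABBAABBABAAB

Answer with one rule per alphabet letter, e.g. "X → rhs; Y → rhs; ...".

A->AB, B->BA, C->ABC

  step 4 ⇒ step 5: ABBABAABBAABABBABAABABBAABBABAABABBABAABBAABABBAABBABAABABBAABCABBABAABBAABABBA ⇒ AB·BA·BA·AB·BA·AB·AB·BA·BA·AB·AB·BA·AB·BA·BA·AB·BA·AB·AB·BA·AB·BA·BA·AB·AB·BA·BA·AB·BA·AB·AB·BA·AB·BA·BA·AB·BA·AB·AB·BA·BA·AB·AB·BA·AB·BA·BA·AB·AB·BA·BA·AB·BA·AB·AB·BA·AB·BA·BA·AB·AB·BA·ABC·AB·BA·BA·AB·BA·AB·AB·BA·BA·AB·AB·BA·AB·BA·BA·AB
    A ↦ AB
    B ↦ BA
    C ↦ ABC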